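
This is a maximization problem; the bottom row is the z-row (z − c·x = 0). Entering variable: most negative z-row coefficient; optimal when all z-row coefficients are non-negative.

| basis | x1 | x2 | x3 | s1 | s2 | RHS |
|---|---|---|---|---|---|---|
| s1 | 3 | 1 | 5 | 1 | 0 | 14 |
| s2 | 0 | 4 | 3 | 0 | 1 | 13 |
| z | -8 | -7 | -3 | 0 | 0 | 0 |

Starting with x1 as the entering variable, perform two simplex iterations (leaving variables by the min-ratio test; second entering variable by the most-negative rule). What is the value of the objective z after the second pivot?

617/12

Ratio test on column x1 — row 1: 14/3 = 14/3; row 2: entry 0 ≤ 0. Minimum is 14/3 at row 1 (s1 leaves); pivot element 3.
Pivot on row 1; the z-row RHS becomes 0 − (-8)·(14/3) = 112/3.
Next entering variable (most negative z-row entry -13/3): x2.
Ratio test on column x2 — row 1: (14/3)/(1/3) = 14; row 2: 13/4 = 13/4. Minimum is 13/4 at row 2 (s2 leaves); pivot element 4.
After the second pivot the z-row RHS is 112/3 − (-13/3)·(13/4) = 617/12.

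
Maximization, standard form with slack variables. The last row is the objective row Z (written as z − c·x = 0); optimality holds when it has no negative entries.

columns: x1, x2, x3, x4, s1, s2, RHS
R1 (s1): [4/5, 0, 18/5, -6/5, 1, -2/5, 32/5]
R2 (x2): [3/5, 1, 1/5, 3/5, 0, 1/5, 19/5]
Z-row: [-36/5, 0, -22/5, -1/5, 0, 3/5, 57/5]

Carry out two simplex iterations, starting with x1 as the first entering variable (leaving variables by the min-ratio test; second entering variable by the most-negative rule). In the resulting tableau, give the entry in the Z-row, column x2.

Ratio test on column x1 — row 1: (32/5)/(4/5) = 8; row 2: (19/5)/(3/5) = 19/3. Minimum is 19/3 at row 2 (x2 leaves); pivot element 3/5.
Divide row 2 by 3/5; eliminate column x1 from the other rows.
Second iteration: most negative Z-row entry is -2 in column x3, so x3 enters.
Ratio test on column x3 — row 1: (4/3)/(10/3) = 2/5; row 2: (19/3)/(1/3) = 19. Minimum is 2/5 at row 1 (s1 leaves); pivot element 10/3.
Divide row 1 by 10/3; eliminate column x3 from the other rows.
After both pivots, the entry at the Z-row, column x2 is 56/5.

56/5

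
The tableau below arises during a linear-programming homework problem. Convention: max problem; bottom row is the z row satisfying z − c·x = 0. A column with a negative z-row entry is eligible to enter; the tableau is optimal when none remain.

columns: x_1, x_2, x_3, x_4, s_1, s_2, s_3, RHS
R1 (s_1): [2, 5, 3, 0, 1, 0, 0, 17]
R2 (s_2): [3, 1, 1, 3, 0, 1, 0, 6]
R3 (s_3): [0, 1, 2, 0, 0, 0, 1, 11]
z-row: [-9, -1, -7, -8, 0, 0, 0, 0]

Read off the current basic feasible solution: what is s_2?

s_2 is basic (row 2); its value is the RHS of that row, 6.

6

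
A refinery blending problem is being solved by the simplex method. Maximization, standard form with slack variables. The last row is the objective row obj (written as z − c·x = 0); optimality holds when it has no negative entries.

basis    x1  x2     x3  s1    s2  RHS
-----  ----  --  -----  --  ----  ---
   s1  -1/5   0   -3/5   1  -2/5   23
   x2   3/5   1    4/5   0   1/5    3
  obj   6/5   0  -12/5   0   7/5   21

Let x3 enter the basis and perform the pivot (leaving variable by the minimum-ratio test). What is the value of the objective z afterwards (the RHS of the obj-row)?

Ratio test on column x3 — row 1: entry -3/5 ≤ 0; row 2: 3/(4/5) = 15/4. Minimum is 15/4 at row 2 (x2 leaves); pivot element 4/5.
Pivot on row 2; the obj-row RHS becomes 21 − (-12/5)·(15/4) = 30.

30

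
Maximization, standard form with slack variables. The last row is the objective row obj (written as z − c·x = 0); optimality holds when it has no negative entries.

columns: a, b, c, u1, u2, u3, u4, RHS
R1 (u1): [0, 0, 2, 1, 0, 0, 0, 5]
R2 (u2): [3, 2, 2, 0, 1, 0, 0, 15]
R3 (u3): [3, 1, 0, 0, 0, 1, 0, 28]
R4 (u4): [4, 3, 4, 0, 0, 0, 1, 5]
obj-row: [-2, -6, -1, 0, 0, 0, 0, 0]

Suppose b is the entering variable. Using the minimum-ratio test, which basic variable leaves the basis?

u4

Column b entries and ratios — u1: 0 ≤ 0, skip; u2: 15/2 = 15/2; u3: 28/1 = 28; u4: 5/3 = 5/3.
Smallest ratio is 5/3 in the row of u4, so u4 leaves.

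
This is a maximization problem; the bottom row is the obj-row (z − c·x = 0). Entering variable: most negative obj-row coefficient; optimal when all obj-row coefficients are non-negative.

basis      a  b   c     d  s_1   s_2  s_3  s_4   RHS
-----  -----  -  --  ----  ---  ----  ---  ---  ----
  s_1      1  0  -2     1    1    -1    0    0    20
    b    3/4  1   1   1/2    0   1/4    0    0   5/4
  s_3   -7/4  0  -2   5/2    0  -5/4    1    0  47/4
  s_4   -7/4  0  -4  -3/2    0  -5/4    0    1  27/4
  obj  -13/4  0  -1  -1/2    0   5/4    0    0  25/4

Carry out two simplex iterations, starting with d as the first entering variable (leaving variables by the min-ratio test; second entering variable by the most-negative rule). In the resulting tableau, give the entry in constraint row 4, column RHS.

Ratio test on column d — row 1: 20/1 = 20; row 2: (5/4)/(1/2) = 5/2; row 3: (47/4)/(5/2) = 47/10; row 4: entry -3/2 ≤ 0. Minimum is 5/2 at row 2 (b leaves); pivot element 1/2.
Divide row 2 by 1/2; eliminate column d from the other rows.
Second iteration: most negative obj-row entry is -5/2 in column a, so a enters.
Ratio test on column a — row 1: entry -1/2 ≤ 0; row 2: (5/2)/(3/2) = 5/3; row 3: entry -11/2 ≤ 0; row 4: (21/2)/(1/2) = 21. Minimum is 5/3 at row 2 (d leaves); pivot element 3/2.
Divide row 2 by 3/2; eliminate column a from the other rows.
After both pivots, the entry at constraint row 4, column RHS is 29/3.

29/3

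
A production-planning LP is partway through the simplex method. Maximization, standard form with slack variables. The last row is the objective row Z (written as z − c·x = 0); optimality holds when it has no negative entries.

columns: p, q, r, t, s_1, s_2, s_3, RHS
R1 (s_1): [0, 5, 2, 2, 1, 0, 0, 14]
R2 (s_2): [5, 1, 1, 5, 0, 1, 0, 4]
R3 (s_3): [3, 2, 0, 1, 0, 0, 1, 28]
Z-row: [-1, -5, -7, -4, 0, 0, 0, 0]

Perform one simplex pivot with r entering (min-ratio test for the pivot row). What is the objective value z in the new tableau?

28

Ratio test on column r — row 1: 14/2 = 7; row 2: 4/1 = 4; row 3: entry 0 ≤ 0. Minimum is 4 at row 2 (s_2 leaves); pivot element 1.
Pivot on row 2; the Z-row RHS becomes 0 − (-7)·4 = 28.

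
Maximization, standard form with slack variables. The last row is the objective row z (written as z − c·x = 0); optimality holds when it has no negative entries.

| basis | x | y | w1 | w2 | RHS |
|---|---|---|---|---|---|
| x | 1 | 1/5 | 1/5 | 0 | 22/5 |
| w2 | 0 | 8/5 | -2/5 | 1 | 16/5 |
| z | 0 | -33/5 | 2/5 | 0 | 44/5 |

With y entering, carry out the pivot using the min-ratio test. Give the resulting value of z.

22

Ratio test on column y — row 1: (22/5)/(1/5) = 22; row 2: (16/5)/(8/5) = 2. Minimum is 2 at row 2 (w2 leaves); pivot element 8/5.
Pivot on row 2; the z-row RHS becomes 44/5 − (-33/5)·2 = 22.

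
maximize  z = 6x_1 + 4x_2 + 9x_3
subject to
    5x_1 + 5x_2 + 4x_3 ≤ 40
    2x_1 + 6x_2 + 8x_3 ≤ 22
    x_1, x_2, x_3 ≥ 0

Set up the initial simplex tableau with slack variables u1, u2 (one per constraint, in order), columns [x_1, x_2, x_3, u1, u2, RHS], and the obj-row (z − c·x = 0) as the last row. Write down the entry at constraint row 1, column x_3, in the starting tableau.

Constraint 1 has coefficient 4 on x_3.

4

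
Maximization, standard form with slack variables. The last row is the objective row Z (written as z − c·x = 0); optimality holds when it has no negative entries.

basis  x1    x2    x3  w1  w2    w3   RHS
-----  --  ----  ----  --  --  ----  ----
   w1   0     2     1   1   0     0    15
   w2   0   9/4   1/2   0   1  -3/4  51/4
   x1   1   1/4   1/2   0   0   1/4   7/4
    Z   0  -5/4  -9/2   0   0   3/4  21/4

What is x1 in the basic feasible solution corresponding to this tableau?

7/4

x1 is basic (row 3); its value is the RHS of that row, 7/4.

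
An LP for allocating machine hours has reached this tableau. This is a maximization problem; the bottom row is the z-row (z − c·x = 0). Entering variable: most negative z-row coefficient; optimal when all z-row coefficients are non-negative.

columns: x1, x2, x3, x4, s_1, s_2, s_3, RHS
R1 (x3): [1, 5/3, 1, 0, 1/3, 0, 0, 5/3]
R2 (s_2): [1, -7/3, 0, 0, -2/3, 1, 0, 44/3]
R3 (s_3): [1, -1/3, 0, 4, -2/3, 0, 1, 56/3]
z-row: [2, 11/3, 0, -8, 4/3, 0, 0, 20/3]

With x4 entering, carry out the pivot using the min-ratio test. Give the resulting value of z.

Ratio test on column x4 — row 1: entry 0 ≤ 0; row 2: entry 0 ≤ 0; row 3: (56/3)/4 = 14/3. Minimum is 14/3 at row 3 (s_3 leaves); pivot element 4.
Pivot on row 3; the z-row RHS becomes 20/3 − (-8)·(14/3) = 44.

44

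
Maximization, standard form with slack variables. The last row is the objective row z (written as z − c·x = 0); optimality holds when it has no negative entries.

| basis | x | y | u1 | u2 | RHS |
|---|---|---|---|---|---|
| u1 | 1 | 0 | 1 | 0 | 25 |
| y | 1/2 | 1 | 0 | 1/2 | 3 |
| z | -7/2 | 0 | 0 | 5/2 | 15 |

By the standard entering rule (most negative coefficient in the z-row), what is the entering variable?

Negative z-row entries: x: -7/2.
The most negative is -7/2 in column x, so x enters.

x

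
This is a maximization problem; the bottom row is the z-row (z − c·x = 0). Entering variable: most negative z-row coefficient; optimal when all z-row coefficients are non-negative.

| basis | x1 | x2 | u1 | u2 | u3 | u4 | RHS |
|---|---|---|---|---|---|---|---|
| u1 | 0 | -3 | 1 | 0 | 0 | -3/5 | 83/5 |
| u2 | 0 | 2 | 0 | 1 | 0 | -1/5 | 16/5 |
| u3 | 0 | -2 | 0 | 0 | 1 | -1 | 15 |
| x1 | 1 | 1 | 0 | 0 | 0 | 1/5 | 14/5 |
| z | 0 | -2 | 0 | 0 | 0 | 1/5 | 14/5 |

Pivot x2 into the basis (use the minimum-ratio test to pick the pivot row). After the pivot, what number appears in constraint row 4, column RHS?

Ratio test on column x2 — row 1: entry -3 ≤ 0; row 2: (16/5)/2 = 8/5; row 3: entry -2 ≤ 0; row 4: (14/5)/1 = 14/5. Minimum is 8/5 at row 2 (u2 leaves); pivot element 2.
Divide row 2 by 2; eliminate column x2 from the other rows.
Row 4 update in column RHS: 14/5 − 1·(8/5) = 6/5.

6/5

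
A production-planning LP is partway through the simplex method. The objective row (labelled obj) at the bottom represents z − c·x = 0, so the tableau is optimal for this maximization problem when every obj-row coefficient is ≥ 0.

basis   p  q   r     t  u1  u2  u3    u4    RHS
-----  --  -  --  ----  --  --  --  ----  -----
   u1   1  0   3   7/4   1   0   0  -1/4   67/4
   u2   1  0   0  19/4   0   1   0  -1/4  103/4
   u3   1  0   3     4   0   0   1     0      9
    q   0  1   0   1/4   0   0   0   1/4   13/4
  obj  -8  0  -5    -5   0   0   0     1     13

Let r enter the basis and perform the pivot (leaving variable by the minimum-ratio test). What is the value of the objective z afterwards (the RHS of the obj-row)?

Ratio test on column r — row 1: (67/4)/3 = 67/12; row 2: entry 0 ≤ 0; row 3: 9/3 = 3; row 4: entry 0 ≤ 0. Minimum is 3 at row 3 (u3 leaves); pivot element 3.
Pivot on row 3; the obj-row RHS becomes 13 − (-5)·3 = 28.

28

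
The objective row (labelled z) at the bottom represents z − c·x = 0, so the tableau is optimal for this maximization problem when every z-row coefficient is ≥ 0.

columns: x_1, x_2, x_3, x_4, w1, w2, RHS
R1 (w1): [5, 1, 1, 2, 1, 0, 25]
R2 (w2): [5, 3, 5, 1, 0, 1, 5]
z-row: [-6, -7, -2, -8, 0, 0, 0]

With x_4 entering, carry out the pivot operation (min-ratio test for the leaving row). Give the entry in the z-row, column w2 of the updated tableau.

8

Ratio test on column x_4 — row 1: 25/2 = 25/2; row 2: 5/1 = 5. Minimum is 5 at row 2 (w2 leaves); pivot element 1.
Divide row 2 by 1; eliminate column x_4 from the other rows.
z-row update in column w2: 0 − (-8)·1 = 8.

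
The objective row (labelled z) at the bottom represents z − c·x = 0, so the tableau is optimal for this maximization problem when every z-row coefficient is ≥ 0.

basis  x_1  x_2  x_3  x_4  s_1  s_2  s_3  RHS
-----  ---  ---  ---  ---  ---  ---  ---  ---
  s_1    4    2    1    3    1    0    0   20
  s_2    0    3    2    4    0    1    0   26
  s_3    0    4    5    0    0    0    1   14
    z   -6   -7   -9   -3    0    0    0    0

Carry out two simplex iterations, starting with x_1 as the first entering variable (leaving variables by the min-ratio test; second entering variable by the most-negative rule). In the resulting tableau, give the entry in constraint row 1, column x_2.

3/10

Ratio test on column x_1 — row 1: 20/4 = 5; row 2: entry 0 ≤ 0; row 3: entry 0 ≤ 0. Minimum is 5 at row 1 (s_1 leaves); pivot element 4.
Divide row 1 by 4; eliminate column x_1 from the other rows.
Second iteration: most negative z-row entry is -15/2 in column x_3, so x_3 enters.
Ratio test on column x_3 — row 1: 5/(1/4) = 20; row 2: 26/2 = 13; row 3: 14/5 = 14/5. Minimum is 14/5 at row 3 (s_3 leaves); pivot element 5.
Divide row 3 by 5; eliminate column x_3 from the other rows.
After both pivots, the entry at constraint row 1, column x_2 is 3/10.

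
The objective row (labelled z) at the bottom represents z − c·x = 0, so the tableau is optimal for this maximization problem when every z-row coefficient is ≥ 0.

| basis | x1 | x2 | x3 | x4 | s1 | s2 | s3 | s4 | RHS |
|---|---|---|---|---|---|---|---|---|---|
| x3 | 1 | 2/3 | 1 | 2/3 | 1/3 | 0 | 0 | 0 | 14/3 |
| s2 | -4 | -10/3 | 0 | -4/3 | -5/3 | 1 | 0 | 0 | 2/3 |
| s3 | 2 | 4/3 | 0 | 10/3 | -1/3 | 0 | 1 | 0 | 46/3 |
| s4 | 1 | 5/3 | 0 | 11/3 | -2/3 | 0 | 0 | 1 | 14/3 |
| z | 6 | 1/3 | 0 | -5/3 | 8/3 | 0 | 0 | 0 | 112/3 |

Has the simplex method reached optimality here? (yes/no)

no

The z-row has a negative entry -5/3 in column x4, so it is not optimal.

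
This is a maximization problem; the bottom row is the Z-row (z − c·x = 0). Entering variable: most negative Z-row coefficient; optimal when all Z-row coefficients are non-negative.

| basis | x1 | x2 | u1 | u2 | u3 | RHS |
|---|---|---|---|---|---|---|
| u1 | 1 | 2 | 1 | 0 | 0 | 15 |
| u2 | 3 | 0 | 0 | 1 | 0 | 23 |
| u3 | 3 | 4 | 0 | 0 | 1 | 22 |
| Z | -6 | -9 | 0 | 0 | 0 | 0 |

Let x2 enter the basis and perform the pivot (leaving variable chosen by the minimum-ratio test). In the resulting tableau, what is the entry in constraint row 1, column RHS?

4

Ratio test on column x2 — row 1: 15/2 = 15/2; row 2: entry 0 ≤ 0; row 3: 22/4 = 11/2. Minimum is 11/2 at row 3 (u3 leaves); pivot element 4.
Divide row 3 by 4; eliminate column x2 from the other rows.
Row 1 update in column RHS: 15 − 2·(11/2) = 4.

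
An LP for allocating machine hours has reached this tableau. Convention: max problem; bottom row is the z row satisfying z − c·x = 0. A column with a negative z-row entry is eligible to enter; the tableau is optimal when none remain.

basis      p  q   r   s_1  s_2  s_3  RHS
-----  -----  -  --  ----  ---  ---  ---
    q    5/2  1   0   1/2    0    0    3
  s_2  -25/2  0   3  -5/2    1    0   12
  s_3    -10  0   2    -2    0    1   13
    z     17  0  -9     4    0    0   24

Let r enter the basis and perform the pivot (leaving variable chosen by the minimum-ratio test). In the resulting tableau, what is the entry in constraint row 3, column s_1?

-1/3

Ratio test on column r — row 1: entry 0 ≤ 0; row 2: 12/3 = 4; row 3: 13/2 = 13/2. Minimum is 4 at row 2 (s_2 leaves); pivot element 3.
Divide row 2 by 3; eliminate column r from the other rows.
Row 3 update in column s_1: -2 − 2·(-5/6) = -1/3.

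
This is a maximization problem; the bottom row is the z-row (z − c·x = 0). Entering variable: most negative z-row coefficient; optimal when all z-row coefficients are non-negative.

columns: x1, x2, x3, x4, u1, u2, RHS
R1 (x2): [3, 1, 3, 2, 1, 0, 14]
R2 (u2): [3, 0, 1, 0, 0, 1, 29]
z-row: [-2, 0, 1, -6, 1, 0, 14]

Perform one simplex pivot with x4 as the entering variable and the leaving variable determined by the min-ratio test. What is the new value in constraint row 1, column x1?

Ratio test on column x4 — row 1: 14/2 = 7; row 2: entry 0 ≤ 0. Minimum is 7 at row 1 (x2 leaves); pivot element 2.
Divide row 1 by 2; eliminate column x4 from the other rows.
In the new row 1, the x1 entry is the old entry divided by the pivot: 3/2 = 3/2.

3/2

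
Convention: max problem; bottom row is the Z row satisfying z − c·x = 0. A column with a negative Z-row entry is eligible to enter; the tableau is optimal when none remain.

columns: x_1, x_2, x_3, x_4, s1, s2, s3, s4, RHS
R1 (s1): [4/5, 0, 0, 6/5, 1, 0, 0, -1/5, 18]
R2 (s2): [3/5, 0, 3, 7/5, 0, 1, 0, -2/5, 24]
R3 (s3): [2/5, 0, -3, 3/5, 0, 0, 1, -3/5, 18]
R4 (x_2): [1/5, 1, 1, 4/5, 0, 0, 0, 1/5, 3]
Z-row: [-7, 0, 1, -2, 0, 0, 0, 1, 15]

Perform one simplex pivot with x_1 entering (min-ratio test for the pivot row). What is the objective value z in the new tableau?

Ratio test on column x_1 — row 1: 18/(4/5) = 45/2; row 2: 24/(3/5) = 40; row 3: 18/(2/5) = 45; row 4: 3/(1/5) = 15. Minimum is 15 at row 4 (x_2 leaves); pivot element 1/5.
Pivot on row 4; the Z-row RHS becomes 15 − (-7)·15 = 120.

120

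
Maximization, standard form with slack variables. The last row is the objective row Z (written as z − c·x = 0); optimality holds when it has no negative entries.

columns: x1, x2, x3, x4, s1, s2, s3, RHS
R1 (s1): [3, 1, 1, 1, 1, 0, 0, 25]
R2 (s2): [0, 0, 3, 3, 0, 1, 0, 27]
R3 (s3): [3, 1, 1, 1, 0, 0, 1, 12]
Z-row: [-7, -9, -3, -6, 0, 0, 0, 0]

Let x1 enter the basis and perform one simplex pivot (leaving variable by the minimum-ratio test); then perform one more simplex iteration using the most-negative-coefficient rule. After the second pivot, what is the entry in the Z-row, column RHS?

108

Ratio test on column x1 — row 1: 25/3 = 25/3; row 2: entry 0 ≤ 0; row 3: 12/3 = 4. Minimum is 4 at row 3 (s3 leaves); pivot element 3.
Divide row 3 by 3; eliminate column x1 from the other rows.
Second iteration: most negative Z-row entry is -20/3 in column x2, so x2 enters.
Ratio test on column x2 — row 1: entry 0 ≤ 0; row 2: entry 0 ≤ 0; row 3: 4/(1/3) = 12. Minimum is 12 at row 3 (x1 leaves); pivot element 1/3.
Divide row 3 by 1/3; eliminate column x2 from the other rows.
After both pivots, the entry at the Z-row, column RHS is 108.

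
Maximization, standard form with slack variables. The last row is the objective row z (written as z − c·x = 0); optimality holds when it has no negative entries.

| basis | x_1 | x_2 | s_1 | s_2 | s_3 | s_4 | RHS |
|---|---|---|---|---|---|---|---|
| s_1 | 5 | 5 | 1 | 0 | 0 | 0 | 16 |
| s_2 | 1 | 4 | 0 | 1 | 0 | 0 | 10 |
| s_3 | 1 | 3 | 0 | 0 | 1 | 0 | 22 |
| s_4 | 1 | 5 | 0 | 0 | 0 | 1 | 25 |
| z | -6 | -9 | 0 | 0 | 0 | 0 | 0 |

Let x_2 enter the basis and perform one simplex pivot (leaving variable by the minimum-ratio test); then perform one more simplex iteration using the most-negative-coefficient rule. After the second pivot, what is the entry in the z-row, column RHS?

26

Ratio test on column x_2 — row 1: 16/5 = 16/5; row 2: 10/4 = 5/2; row 3: 22/3 = 22/3; row 4: 25/5 = 5. Minimum is 5/2 at row 2 (s_2 leaves); pivot element 4.
Divide row 2 by 4; eliminate column x_2 from the other rows.
Second iteration: most negative z-row entry is -15/4 in column x_1, so x_1 enters.
Ratio test on column x_1 — row 1: (7/2)/(15/4) = 14/15; row 2: (5/2)/(1/4) = 10; row 3: (29/2)/(1/4) = 58; row 4: entry -1/4 ≤ 0. Minimum is 14/15 at row 1 (s_1 leaves); pivot element 15/4.
Divide row 1 by 15/4; eliminate column x_1 from the other rows.
After both pivots, the entry at the z-row, column RHS is 26.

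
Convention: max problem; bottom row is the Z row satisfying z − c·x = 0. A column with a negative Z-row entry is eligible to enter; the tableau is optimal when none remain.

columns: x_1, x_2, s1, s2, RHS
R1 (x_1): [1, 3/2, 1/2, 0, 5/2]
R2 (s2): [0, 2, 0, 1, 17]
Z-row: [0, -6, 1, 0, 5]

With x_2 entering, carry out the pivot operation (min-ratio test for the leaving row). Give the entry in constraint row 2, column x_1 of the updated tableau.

Ratio test on column x_2 — row 1: (5/2)/(3/2) = 5/3; row 2: 17/2 = 17/2. Minimum is 5/3 at row 1 (x_1 leaves); pivot element 3/2.
Divide row 1 by 3/2; eliminate column x_2 from the other rows.
Row 2 update in column x_1: 0 − 2·(2/3) = -4/3.

-4/3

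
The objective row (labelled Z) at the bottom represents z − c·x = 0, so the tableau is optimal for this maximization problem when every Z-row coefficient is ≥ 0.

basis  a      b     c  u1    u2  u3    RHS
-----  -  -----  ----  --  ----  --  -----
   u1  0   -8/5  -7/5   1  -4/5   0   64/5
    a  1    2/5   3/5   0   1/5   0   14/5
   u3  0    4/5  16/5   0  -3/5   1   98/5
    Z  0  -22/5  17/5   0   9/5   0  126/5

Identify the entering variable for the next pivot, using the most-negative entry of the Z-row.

Negative Z-row entries: b: -22/5.
The most negative is -22/5 in column b, so b enters.

b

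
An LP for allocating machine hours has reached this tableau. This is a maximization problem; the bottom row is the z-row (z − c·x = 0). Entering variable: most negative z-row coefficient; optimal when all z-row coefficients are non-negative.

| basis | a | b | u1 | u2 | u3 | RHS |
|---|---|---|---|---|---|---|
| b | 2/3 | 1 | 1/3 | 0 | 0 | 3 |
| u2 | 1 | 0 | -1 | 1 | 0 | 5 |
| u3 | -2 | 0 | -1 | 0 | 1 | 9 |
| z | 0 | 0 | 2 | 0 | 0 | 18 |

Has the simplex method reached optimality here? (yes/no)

Every z-row coefficient is ≥ 0, so the tableau is optimal.

yes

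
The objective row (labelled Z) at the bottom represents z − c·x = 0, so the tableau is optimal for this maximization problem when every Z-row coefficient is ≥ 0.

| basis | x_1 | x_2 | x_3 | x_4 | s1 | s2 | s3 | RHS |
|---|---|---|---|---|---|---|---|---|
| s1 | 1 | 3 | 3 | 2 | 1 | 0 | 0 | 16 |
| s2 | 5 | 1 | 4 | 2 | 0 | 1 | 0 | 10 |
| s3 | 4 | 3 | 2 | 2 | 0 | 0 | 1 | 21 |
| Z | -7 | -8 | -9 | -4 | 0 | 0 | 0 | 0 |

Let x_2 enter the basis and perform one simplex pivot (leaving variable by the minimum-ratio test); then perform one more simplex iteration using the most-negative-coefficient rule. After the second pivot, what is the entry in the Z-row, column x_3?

Ratio test on column x_2 — row 1: 16/3 = 16/3; row 2: 10/1 = 10; row 3: 21/3 = 7. Minimum is 16/3 at row 1 (s1 leaves); pivot element 3.
Divide row 1 by 3; eliminate column x_2 from the other rows.
Second iteration: most negative Z-row entry is -13/3 in column x_1, so x_1 enters.
Ratio test on column x_1 — row 1: (16/3)/(1/3) = 16; row 2: (14/3)/(14/3) = 1; row 3: 5/3 = 5/3. Minimum is 1 at row 2 (s2 leaves); pivot element 14/3.
Divide row 2 by 14/3; eliminate column x_1 from the other rows.
After both pivots, the entry at the Z-row, column x_3 is 25/14.

25/14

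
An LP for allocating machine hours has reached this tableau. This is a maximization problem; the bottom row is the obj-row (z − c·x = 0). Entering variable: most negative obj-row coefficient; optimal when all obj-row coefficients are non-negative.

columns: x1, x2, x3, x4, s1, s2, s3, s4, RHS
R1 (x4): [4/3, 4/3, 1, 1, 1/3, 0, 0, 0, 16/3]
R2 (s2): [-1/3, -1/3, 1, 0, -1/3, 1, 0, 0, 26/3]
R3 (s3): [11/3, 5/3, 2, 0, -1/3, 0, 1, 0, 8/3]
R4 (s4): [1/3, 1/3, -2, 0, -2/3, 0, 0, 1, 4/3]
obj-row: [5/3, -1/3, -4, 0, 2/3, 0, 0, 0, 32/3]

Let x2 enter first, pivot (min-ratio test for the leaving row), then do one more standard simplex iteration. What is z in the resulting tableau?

16

Ratio test on column x2 — row 1: (16/3)/(4/3) = 4; row 2: entry -1/3 ≤ 0; row 3: (8/3)/(5/3) = 8/5; row 4: (4/3)/(1/3) = 4. Minimum is 8/5 at row 3 (s3 leaves); pivot element 5/3.
Pivot on row 3; the obj-row RHS becomes 32/3 − (-1/3)·(8/5) = 56/5.
Next entering variable (most negative obj-row entry -18/5): x3.
Ratio test on column x3 — row 1: entry -3/5 ≤ 0; row 2: (46/5)/(7/5) = 46/7; row 3: (8/5)/(6/5) = 4/3; row 4: entry -12/5 ≤ 0. Minimum is 4/3 at row 3 (x2 leaves); pivot element 6/5.
After the second pivot the obj-row RHS is 56/5 − (-18/5)·(4/3) = 16.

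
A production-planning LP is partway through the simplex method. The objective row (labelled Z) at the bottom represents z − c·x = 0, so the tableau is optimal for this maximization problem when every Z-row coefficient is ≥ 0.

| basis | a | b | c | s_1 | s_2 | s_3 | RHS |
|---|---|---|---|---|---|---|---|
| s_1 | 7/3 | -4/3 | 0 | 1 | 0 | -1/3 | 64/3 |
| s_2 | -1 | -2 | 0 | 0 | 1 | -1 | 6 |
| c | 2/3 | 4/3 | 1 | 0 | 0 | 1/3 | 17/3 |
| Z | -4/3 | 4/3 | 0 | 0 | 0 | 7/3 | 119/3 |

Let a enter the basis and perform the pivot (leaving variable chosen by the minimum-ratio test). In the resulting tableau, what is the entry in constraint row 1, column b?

Ratio test on column a — row 1: (64/3)/(7/3) = 64/7; row 2: entry -1 ≤ 0; row 3: (17/3)/(2/3) = 17/2. Minimum is 17/2 at row 3 (c leaves); pivot element 2/3.
Divide row 3 by 2/3; eliminate column a from the other rows.
Row 1 update in column b: -4/3 − (7/3)·2 = -6.

-6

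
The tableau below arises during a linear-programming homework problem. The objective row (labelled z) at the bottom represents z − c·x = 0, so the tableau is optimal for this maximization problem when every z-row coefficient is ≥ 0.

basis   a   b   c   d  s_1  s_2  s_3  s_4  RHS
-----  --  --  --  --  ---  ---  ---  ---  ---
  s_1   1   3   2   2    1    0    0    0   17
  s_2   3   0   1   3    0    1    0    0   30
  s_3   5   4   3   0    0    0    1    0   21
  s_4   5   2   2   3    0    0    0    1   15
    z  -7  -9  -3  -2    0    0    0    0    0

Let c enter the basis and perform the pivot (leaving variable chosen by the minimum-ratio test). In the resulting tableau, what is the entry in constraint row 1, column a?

-7/3

Ratio test on column c — row 1: 17/2 = 17/2; row 2: 30/1 = 30; row 3: 21/3 = 7; row 4: 15/2 = 15/2. Minimum is 7 at row 3 (s_3 leaves); pivot element 3.
Divide row 3 by 3; eliminate column c from the other rows.
Row 1 update in column a: 1 − 2·(5/3) = -7/3.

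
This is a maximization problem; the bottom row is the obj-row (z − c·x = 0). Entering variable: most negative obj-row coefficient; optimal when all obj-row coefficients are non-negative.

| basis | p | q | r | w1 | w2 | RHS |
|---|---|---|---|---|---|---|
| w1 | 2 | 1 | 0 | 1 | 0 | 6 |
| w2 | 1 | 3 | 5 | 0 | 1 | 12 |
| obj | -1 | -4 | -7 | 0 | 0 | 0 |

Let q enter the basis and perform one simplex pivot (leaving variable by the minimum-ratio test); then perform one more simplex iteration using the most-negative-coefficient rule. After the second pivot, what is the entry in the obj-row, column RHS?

84/5

Ratio test on column q — row 1: 6/1 = 6; row 2: 12/3 = 4. Minimum is 4 at row 2 (w2 leaves); pivot element 3.
Divide row 2 by 3; eliminate column q from the other rows.
Second iteration: most negative obj-row entry is -1/3 in column r, so r enters.
Ratio test on column r — row 1: entry -5/3 ≤ 0; row 2: 4/(5/3) = 12/5. Minimum is 12/5 at row 2 (q leaves); pivot element 5/3.
Divide row 2 by 5/3; eliminate column r from the other rows.
After both pivots, the entry at the obj-row, column RHS is 84/5.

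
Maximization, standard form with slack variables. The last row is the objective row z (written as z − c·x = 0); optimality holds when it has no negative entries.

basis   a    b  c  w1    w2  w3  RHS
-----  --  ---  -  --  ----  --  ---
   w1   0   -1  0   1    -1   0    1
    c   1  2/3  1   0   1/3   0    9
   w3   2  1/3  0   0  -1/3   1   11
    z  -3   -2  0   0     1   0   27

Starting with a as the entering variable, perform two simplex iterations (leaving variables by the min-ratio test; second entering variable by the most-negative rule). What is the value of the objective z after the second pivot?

Ratio test on column a — row 1: entry 0 ≤ 0; row 2: 9/1 = 9; row 3: 11/2 = 11/2. Minimum is 11/2 at row 3 (w3 leaves); pivot element 2.
Pivot on row 3; the z-row RHS becomes 27 − (-3)·(11/2) = 87/2.
Next entering variable (most negative z-row entry -3/2): b.
Ratio test on column b — row 1: entry -1 ≤ 0; row 2: (7/2)/(1/2) = 7; row 3: (11/2)/(1/6) = 33. Minimum is 7 at row 2 (c leaves); pivot element 1/2.
After the second pivot the z-row RHS is 87/2 − (-3/2)·7 = 54.

54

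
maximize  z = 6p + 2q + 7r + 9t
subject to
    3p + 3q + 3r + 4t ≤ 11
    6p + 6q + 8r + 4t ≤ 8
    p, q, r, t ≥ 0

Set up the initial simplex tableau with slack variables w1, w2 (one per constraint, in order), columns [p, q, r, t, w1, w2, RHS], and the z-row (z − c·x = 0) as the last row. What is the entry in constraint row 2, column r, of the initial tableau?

8

Constraint 2 has coefficient 8 on r.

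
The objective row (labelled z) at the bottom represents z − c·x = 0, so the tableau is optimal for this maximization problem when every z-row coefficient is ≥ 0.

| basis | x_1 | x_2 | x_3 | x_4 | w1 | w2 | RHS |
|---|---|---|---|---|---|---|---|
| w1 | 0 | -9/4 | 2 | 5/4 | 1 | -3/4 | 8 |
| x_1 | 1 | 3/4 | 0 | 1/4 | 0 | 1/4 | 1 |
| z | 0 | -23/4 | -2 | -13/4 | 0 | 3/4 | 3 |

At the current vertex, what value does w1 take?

w1 is basic (row 1); its value is the RHS of that row, 8.

8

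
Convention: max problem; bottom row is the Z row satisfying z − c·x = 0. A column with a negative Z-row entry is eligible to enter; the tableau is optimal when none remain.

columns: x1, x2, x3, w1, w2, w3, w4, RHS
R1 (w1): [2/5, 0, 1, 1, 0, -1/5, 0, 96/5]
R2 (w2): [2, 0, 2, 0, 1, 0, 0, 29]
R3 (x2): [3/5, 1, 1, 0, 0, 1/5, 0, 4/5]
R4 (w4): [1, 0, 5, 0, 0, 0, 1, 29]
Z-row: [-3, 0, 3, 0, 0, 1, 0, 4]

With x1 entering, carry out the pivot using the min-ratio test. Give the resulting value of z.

8

Ratio test on column x1 — row 1: (96/5)/(2/5) = 48; row 2: 29/2 = 29/2; row 3: (4/5)/(3/5) = 4/3; row 4: 29/1 = 29. Minimum is 4/3 at row 3 (x2 leaves); pivot element 3/5.
Pivot on row 3; the Z-row RHS becomes 4 − (-3)·(4/3) = 8.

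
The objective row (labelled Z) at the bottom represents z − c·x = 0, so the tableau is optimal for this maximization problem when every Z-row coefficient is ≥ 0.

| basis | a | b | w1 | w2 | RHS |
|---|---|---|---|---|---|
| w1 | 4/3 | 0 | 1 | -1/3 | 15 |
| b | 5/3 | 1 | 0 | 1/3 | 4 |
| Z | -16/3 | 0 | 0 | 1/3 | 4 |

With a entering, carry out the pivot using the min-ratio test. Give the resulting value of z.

84/5

Ratio test on column a — row 1: 15/(4/3) = 45/4; row 2: 4/(5/3) = 12/5. Minimum is 12/5 at row 2 (b leaves); pivot element 5/3.
Pivot on row 2; the Z-row RHS becomes 4 − (-16/3)·(12/5) = 84/5.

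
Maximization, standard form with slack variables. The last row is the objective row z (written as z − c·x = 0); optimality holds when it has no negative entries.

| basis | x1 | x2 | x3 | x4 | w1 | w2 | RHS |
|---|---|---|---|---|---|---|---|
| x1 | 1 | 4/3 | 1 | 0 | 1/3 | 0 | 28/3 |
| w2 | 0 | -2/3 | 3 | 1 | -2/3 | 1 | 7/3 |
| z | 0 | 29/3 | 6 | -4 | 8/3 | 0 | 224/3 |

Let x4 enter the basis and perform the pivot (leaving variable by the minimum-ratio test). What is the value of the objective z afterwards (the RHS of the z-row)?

84

Ratio test on column x4 — row 1: entry 0 ≤ 0; row 2: (7/3)/1 = 7/3. Minimum is 7/3 at row 2 (w2 leaves); pivot element 1.
Pivot on row 2; the z-row RHS becomes 224/3 − (-4)·(7/3) = 84.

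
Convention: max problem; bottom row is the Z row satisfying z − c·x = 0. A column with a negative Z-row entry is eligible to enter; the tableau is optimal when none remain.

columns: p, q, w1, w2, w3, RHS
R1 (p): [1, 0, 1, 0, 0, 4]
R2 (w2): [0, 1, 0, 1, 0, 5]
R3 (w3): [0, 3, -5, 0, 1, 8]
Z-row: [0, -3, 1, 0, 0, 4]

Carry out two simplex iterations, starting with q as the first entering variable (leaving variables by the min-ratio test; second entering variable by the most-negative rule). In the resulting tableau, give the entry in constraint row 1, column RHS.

Ratio test on column q — row 1: entry 0 ≤ 0; row 2: 5/1 = 5; row 3: 8/3 = 8/3. Minimum is 8/3 at row 3 (w3 leaves); pivot element 3.
Divide row 3 by 3; eliminate column q from the other rows.
Second iteration: most negative Z-row entry is -4 in column w1, so w1 enters.
Ratio test on column w1 — row 1: 4/1 = 4; row 2: (7/3)/(5/3) = 7/5; row 3: entry -5/3 ≤ 0. Minimum is 7/5 at row 2 (w2 leaves); pivot element 5/3.
Divide row 2 by 5/3; eliminate column w1 from the other rows.
After both pivots, the entry at constraint row 1, column RHS is 13/5.

13/5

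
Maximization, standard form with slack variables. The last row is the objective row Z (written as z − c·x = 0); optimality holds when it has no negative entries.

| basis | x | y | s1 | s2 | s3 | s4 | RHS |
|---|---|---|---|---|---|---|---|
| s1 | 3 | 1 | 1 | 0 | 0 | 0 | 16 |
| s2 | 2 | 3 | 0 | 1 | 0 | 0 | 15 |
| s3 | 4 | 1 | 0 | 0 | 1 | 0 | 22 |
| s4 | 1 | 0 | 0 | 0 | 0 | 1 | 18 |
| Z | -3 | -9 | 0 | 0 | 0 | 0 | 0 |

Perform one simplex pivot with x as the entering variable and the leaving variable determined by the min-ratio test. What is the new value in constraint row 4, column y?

-1/3

Ratio test on column x — row 1: 16/3 = 16/3; row 2: 15/2 = 15/2; row 3: 22/4 = 11/2; row 4: 18/1 = 18. Minimum is 16/3 at row 1 (s1 leaves); pivot element 3.
Divide row 1 by 3; eliminate column x from the other rows.
Row 4 update in column y: 0 − 1·(1/3) = -1/3.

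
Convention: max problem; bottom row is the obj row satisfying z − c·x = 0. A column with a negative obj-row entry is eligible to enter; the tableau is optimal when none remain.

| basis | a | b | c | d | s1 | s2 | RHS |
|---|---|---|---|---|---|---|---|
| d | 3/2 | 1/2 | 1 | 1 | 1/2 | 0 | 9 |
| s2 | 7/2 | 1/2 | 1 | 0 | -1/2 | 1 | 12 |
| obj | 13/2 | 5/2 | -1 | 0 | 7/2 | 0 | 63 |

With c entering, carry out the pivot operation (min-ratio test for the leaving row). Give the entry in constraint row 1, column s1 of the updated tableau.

1/2

Ratio test on column c — row 1: 9/1 = 9; row 2: 12/1 = 12. Minimum is 9 at row 1 (d leaves); pivot element 1.
Divide row 1 by 1; eliminate column c from the other rows.
In the new row 1, the s1 entry is the old entry divided by the pivot: (1/2)/1 = 1/2.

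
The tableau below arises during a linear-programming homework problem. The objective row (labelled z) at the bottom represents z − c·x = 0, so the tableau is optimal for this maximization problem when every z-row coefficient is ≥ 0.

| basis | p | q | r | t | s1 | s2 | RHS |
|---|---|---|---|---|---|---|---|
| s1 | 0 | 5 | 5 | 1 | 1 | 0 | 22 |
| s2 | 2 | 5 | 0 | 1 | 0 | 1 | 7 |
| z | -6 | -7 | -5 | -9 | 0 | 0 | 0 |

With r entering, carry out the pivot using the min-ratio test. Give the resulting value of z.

22

Ratio test on column r — row 1: 22/5 = 22/5; row 2: entry 0 ≤ 0. Minimum is 22/5 at row 1 (s1 leaves); pivot element 5.
Pivot on row 1; the z-row RHS becomes 0 − (-5)·(22/5) = 22.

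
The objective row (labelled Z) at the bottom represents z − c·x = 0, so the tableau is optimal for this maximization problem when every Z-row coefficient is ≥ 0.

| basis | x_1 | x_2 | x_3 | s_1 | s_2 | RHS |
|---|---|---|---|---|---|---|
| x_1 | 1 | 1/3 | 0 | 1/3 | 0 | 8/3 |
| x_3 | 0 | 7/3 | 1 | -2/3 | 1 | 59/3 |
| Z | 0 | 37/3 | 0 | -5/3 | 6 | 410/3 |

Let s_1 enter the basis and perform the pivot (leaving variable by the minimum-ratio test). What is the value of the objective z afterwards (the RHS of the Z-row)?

150

Ratio test on column s_1 — row 1: (8/3)/(1/3) = 8; row 2: entry -2/3 ≤ 0. Minimum is 8 at row 1 (x_1 leaves); pivot element 1/3.
Pivot on row 1; the Z-row RHS becomes 410/3 − (-5/3)·8 = 150.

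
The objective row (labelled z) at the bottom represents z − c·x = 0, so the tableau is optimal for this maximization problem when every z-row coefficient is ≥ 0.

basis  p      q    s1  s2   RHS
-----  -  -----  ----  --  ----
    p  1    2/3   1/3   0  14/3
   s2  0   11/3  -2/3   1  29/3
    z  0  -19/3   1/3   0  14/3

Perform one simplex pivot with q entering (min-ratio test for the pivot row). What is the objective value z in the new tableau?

Ratio test on column q — row 1: (14/3)/(2/3) = 7; row 2: (29/3)/(11/3) = 29/11. Minimum is 29/11 at row 2 (s2 leaves); pivot element 11/3.
Pivot on row 2; the z-row RHS becomes 14/3 − (-19/3)·(29/11) = 235/11.

235/11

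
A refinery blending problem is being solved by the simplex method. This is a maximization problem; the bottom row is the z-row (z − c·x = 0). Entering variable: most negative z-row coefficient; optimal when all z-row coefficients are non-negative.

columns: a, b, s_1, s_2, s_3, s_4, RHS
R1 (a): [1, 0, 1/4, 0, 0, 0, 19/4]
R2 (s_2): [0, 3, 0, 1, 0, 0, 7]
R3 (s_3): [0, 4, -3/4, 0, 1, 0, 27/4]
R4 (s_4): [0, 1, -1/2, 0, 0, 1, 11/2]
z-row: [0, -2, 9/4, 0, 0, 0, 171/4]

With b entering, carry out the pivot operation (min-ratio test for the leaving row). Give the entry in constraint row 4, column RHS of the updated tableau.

61/16

Ratio test on column b — row 1: entry 0 ≤ 0; row 2: 7/3 = 7/3; row 3: (27/4)/4 = 27/16; row 4: (11/2)/1 = 11/2. Minimum is 27/16 at row 3 (s_3 leaves); pivot element 4.
Divide row 3 by 4; eliminate column b from the other rows.
Row 4 update in column RHS: 11/2 − 1·(27/16) = 61/16.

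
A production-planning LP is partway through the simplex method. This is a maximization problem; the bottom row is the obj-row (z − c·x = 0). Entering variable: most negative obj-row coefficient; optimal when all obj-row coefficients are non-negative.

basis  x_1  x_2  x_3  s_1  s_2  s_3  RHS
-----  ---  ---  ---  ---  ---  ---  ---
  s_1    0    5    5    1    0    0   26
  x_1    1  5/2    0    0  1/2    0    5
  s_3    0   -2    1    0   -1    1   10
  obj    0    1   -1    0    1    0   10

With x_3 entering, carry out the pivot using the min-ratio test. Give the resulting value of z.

76/5

Ratio test on column x_3 — row 1: 26/5 = 26/5; row 2: entry 0 ≤ 0; row 3: 10/1 = 10. Minimum is 26/5 at row 1 (s_1 leaves); pivot element 5.
Pivot on row 1; the obj-row RHS becomes 10 − (-1)·(26/5) = 76/5.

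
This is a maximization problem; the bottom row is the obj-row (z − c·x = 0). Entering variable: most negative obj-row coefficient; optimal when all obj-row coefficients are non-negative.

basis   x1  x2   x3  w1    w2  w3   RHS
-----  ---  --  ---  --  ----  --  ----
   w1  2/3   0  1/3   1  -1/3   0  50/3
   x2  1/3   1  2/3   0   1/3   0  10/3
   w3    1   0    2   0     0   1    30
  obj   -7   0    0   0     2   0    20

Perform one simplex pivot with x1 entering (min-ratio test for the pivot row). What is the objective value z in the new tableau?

90

Ratio test on column x1 — row 1: (50/3)/(2/3) = 25; row 2: (10/3)/(1/3) = 10; row 3: 30/1 = 30. Minimum is 10 at row 2 (x2 leaves); pivot element 1/3.
Pivot on row 2; the obj-row RHS becomes 20 − (-7)·10 = 90.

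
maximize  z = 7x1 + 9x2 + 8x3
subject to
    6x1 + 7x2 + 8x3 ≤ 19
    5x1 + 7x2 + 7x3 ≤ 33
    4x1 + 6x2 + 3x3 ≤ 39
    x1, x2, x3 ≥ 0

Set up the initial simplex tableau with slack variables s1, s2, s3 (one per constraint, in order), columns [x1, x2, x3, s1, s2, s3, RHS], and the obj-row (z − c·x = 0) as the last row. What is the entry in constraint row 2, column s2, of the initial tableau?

Slack s2 belongs to constraint 2; its column is the unit vector e_2, so the entry in row 2 is 1.

1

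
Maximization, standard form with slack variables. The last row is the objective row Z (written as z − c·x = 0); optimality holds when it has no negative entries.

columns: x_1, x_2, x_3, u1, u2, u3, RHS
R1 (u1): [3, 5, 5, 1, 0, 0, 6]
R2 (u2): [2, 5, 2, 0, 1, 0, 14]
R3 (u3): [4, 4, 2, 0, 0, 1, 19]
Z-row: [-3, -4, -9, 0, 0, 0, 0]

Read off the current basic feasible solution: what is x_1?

0

x_1 is not in the basis, so in the current basic feasible solution x_1 = 0.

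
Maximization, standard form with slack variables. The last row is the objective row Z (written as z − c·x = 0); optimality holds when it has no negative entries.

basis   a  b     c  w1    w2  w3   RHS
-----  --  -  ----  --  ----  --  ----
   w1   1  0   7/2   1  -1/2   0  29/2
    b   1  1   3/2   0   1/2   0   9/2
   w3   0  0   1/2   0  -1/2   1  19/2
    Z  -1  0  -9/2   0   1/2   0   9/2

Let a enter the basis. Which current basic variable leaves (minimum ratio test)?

Column a entries and ratios — w1: (29/2)/1 = 29/2; b: (9/2)/1 = 9/2; w3: 0 ≤ 0, skip.
Smallest ratio is 9/2 in the row of b, so b leaves.

b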